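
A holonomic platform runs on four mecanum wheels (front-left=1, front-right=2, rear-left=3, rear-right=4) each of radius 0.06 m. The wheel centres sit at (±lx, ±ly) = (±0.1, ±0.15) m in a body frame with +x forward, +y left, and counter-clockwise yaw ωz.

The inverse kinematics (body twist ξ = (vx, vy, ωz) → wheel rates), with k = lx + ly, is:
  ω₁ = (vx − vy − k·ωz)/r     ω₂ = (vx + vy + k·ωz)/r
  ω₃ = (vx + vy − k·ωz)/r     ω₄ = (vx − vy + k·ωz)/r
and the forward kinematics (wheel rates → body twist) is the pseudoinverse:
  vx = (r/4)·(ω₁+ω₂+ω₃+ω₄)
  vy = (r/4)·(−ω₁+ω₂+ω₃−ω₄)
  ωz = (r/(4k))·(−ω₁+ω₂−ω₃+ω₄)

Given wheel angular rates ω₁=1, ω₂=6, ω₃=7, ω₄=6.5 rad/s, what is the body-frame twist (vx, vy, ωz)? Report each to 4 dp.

(0.3075, 0.0825, 0.2700)

k = lx + ly = 0.1 + 0.15 = 0.2500
ω₁+ω₂+ω₃+ω₄ = 20.5000  →  vx = (0.06/4)·20.5000 = 0.3075
−ω₁+ω₂+ω₃−ω₄ = 5.5000  →  vy = (0.06/4)·5.5000 = 0.0825
−ω₁+ω₂−ω₃+ω₄ = 4.5000  →  ωz = (0.06/1.0000)·4.5000 = 0.2700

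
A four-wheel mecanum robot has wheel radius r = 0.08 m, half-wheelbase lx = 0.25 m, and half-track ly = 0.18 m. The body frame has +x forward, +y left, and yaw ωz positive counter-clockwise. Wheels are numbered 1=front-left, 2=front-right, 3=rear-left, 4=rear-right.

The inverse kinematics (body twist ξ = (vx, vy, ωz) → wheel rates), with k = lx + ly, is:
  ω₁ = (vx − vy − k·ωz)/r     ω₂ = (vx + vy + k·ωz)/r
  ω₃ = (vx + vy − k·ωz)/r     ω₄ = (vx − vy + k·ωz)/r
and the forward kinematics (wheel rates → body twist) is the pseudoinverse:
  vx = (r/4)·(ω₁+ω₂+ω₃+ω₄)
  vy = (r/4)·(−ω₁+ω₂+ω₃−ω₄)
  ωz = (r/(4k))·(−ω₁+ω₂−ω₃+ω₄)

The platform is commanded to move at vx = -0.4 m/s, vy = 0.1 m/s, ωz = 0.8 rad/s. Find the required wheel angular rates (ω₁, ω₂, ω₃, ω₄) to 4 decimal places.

k = lx + ly = 0.25 + 0.18 = 0.4300;  k·ωz = 0.4300·0.8 = 0.3440
ω₁ (FL) = (vx − vy − k·ωz)/r = -0.8440/0.08 = -10.5500
ω₂ (FR) = (vx + vy + k·ωz)/r = 0.0440/0.08 = 0.5500
ω₃ (RL) = (vx + vy − k·ωz)/r = -0.6440/0.08 = -8.0500
ω₄ (RR) = (vx − vy + k·ωz)/r = -0.1560/0.08 = -1.9500

(-10.5500, 0.5500, -8.0500, -1.9500)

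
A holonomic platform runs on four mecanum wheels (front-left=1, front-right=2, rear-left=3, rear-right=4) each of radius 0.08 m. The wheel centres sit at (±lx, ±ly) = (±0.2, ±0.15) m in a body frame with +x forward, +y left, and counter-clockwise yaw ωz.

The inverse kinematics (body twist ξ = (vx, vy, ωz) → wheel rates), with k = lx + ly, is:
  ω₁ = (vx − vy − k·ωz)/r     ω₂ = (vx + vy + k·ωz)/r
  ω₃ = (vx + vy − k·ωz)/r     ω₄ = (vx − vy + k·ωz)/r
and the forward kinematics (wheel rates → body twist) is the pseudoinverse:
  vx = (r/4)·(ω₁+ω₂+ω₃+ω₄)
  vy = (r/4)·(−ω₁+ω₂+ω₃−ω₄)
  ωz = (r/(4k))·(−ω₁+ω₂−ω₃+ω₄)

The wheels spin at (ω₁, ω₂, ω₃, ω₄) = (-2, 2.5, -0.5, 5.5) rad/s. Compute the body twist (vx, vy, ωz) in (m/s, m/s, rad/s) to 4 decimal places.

(0.1100, -0.0300, 0.6000)

k = lx + ly = 0.2 + 0.15 = 0.3500
ω₁+ω₂+ω₃+ω₄ = 5.5000  →  vx = (0.08/4)·5.5000 = 0.1100
−ω₁+ω₂+ω₃−ω₄ = -1.5000  →  vy = (0.08/4)·-1.5000 = -0.0300
−ω₁+ω₂−ω₃+ω₄ = 10.5000  →  ωz = (0.08/1.4000)·10.5000 = 0.6000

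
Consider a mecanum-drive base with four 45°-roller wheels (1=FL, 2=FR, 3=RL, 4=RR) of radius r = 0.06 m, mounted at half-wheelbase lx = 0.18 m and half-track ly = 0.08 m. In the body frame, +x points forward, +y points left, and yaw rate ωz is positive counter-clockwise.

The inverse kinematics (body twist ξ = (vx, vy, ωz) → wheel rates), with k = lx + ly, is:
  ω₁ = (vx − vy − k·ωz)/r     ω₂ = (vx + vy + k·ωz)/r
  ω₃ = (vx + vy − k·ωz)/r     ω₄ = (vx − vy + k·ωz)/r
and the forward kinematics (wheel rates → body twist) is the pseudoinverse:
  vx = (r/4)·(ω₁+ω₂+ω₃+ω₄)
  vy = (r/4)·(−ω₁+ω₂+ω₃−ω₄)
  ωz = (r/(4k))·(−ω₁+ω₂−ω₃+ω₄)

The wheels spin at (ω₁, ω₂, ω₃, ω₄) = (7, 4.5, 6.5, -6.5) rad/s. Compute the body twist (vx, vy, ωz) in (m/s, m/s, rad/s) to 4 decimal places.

k = lx + ly = 0.18 + 0.08 = 0.2600
ω₁+ω₂+ω₃+ω₄ = 11.5000  →  vx = (0.06/4)·11.5000 = 0.1725
−ω₁+ω₂+ω₃−ω₄ = 10.5000  →  vy = (0.06/4)·10.5000 = 0.1575
−ω₁+ω₂−ω₃+ω₄ = -15.5000  →  ωz = (0.06/1.0400)·-15.5000 = -0.8942

(0.1725, 0.1575, -0.8942)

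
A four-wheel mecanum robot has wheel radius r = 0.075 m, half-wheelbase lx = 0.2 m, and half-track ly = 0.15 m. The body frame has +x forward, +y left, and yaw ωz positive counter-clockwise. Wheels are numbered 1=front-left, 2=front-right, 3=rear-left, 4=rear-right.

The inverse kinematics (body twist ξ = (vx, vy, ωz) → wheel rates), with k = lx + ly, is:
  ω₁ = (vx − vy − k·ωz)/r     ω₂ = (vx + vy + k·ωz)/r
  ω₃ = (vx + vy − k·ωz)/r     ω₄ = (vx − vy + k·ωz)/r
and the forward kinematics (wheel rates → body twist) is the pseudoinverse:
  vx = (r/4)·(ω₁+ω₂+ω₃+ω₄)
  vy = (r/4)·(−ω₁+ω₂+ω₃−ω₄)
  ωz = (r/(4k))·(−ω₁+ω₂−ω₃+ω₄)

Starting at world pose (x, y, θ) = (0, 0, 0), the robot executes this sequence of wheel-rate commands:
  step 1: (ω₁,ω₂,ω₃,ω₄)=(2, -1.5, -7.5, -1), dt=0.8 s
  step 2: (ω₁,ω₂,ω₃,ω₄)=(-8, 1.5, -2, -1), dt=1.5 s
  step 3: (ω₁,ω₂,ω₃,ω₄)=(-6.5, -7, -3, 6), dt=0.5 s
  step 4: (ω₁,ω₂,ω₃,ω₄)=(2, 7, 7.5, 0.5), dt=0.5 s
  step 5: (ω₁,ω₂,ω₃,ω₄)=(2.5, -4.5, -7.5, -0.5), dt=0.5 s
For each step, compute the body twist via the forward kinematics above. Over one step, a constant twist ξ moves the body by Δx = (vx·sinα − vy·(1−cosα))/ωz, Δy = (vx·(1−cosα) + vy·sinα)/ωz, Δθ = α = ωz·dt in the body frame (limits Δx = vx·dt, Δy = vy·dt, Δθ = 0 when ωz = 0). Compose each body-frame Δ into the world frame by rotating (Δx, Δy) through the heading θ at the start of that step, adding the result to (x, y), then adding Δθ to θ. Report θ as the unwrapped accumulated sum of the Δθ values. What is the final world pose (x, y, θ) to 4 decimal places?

(-0.3806, -0.1725, 1.1464)

step 1: ξ=(vx,vy,ωz)=(-0.1500, -0.1875, 0.1607), dt=0.8 → body Δ=(-0.1100, -0.1573, 0.1286) → world pose (-0.1100, -0.1573, 0.1286)
step 2: ξ=(vx,vy,ωz)=(-0.1781, 0.1594, 0.5625), dt=1.5 → body Δ=(-0.3316, 0.1055, 0.8438) → world pose (-0.4524, -0.0952, 0.9723)
step 3: ξ=(vx,vy,ωz)=(-0.1969, -0.1781, 0.4554), dt=0.5 → body Δ=(-0.0875, -0.0995, 0.2277) → world pose (-0.4196, -0.2235, 1.2000)
step 4: ξ=(vx,vy,ωz)=(0.3187, 0.2250, -0.1071), dt=0.5 → body Δ=(0.1623, 0.1082, -0.0536) → world pose (-0.4616, -0.0330, 1.1464)
step 5: ξ=(vx,vy,ωz)=(-0.1875, -0.2625, 0.0000), dt=0.5 → body Δ=(-0.0938, -0.1313, 0.0000) → world pose (-0.3806, -0.1725, 1.1464)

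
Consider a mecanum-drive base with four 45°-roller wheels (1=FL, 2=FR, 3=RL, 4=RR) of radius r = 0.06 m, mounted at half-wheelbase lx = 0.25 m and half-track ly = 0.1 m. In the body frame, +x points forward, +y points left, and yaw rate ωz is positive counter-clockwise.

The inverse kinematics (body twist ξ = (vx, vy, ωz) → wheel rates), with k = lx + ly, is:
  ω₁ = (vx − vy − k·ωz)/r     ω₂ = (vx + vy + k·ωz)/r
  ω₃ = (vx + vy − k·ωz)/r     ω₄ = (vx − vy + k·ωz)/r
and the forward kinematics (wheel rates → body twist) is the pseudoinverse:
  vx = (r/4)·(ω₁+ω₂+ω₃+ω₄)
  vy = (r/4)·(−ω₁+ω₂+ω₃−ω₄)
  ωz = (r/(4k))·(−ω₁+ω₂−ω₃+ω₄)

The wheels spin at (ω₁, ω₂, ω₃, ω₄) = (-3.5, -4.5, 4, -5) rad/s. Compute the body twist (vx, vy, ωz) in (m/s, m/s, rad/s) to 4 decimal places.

k = lx + ly = 0.25 + 0.1 = 0.3500
ω₁+ω₂+ω₃+ω₄ = -9.0000  →  vx = (0.06/4)·-9.0000 = -0.1350
−ω₁+ω₂+ω₃−ω₄ = 8.0000  →  vy = (0.06/4)·8.0000 = 0.1200
−ω₁+ω₂−ω₃+ω₄ = -10.0000  →  ωz = (0.06/1.4000)·-10.0000 = -0.4286

(-0.1350, 0.1200, -0.4286)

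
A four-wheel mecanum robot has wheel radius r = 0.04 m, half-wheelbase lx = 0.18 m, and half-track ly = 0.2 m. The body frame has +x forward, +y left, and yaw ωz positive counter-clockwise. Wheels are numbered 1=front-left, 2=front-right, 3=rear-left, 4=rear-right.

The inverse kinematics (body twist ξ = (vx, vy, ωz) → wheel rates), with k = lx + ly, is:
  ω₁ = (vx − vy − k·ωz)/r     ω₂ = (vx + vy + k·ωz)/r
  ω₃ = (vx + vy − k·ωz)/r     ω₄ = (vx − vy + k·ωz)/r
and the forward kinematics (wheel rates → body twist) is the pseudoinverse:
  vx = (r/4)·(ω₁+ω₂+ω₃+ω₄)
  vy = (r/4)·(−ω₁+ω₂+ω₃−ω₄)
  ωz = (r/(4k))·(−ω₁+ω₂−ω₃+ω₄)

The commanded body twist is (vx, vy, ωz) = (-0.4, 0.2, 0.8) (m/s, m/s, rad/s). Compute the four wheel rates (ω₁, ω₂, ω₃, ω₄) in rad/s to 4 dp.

k = lx + ly = 0.18 + 0.2 = 0.3800;  k·ωz = 0.3800·0.8 = 0.3040
ω₁ (FL) = (vx − vy − k·ωz)/r = -0.9040/0.04 = -22.6000
ω₂ (FR) = (vx + vy + k·ωz)/r = 0.1040/0.04 = 2.6000
ω₃ (RL) = (vx + vy − k·ωz)/r = -0.5040/0.04 = -12.6000
ω₄ (RR) = (vx − vy + k·ωz)/r = -0.2960/0.04 = -7.4000

(-22.6000, 2.6000, -12.6000, -7.4000)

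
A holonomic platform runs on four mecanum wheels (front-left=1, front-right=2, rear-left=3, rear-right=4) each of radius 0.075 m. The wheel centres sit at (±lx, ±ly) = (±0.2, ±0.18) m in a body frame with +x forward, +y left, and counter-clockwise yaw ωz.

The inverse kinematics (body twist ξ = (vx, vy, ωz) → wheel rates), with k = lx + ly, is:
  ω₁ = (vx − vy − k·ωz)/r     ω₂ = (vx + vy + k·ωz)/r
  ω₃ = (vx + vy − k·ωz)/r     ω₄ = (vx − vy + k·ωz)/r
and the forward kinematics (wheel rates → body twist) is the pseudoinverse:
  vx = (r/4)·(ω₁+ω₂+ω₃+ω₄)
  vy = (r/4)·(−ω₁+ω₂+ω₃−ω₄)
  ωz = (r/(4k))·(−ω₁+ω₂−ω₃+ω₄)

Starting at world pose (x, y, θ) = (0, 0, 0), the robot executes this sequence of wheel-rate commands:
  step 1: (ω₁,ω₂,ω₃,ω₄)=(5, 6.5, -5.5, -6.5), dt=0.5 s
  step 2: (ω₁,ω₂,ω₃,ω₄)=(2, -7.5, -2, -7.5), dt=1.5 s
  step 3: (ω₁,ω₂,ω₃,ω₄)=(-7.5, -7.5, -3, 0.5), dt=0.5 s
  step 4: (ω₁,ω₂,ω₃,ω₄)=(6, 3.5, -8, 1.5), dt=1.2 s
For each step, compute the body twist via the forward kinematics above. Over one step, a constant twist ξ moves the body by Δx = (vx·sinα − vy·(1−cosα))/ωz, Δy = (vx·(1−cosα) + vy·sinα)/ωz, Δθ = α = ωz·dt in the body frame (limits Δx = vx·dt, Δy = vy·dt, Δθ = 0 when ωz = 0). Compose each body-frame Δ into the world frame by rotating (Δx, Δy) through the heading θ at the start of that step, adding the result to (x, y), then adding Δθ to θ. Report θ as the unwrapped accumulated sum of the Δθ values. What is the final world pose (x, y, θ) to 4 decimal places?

step 1: ξ=(vx,vy,ωz)=(-0.0094, 0.0469, 0.0247), dt=0.5 → body Δ=(-0.0048, 0.0234, 0.0123) → world pose (-0.0048, 0.0234, 0.0123)
step 2: ξ=(vx,vy,ωz)=(-0.2812, -0.0750, -0.7401), dt=1.5 → body Δ=(-0.3967, 0.1203, -1.1102) → world pose (-0.4030, 0.1388, -1.0979)
step 3: ξ=(vx,vy,ωz)=(-0.3281, -0.0656, 0.1727), dt=0.5 → body Δ=(-0.1624, -0.0399, 0.0863) → world pose (-0.5124, 0.2653, -1.0115)
step 4: ξ=(vx,vy,ωz)=(0.0562, -0.2250, 0.3454), dt=1.2 → body Δ=(0.1207, -0.2485, 0.4145) → world pose (-0.6591, 0.0311, -0.5970)

(-0.6591, 0.0311, -0.5970)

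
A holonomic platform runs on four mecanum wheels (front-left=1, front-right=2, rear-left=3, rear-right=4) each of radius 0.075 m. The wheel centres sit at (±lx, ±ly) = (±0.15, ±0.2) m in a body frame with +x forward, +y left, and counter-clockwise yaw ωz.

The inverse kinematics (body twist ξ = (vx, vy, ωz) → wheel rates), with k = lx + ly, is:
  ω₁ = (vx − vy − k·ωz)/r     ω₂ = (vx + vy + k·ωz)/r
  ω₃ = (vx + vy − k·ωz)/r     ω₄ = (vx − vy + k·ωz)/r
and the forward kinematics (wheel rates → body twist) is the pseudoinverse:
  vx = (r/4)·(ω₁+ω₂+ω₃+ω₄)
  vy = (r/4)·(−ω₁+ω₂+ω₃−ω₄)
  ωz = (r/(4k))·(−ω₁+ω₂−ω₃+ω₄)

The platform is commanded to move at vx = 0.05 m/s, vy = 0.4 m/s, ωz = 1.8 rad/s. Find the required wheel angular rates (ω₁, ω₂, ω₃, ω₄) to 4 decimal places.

k = lx + ly = 0.15 + 0.2 = 0.3500;  k·ωz = 0.3500·1.8 = 0.6300
ω₁ (FL) = (vx − vy − k·ωz)/r = -0.9800/0.075 = -13.0667
ω₂ (FR) = (vx + vy + k·ωz)/r = 1.0800/0.075 = 14.4000
ω₃ (RL) = (vx + vy − k·ωz)/r = -0.1800/0.075 = -2.4000
ω₄ (RR) = (vx − vy + k·ωz)/r = 0.2800/0.075 = 3.7333

(-13.0667, 14.4000, -2.4000, 3.7333)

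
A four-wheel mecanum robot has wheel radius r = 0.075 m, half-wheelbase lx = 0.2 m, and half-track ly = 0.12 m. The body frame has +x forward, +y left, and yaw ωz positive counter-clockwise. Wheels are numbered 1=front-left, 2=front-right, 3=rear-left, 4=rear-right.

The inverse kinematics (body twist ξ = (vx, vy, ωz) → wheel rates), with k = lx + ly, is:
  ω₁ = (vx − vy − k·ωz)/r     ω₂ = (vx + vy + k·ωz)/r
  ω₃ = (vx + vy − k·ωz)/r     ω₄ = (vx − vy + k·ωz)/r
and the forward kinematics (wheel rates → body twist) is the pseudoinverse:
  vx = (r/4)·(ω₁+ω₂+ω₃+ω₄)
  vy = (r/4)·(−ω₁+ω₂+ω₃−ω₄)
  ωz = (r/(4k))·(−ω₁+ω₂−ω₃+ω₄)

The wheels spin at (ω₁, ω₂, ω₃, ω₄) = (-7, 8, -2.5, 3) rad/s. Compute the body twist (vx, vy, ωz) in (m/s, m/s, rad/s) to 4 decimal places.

k = lx + ly = 0.2 + 0.12 = 0.3200
ω₁+ω₂+ω₃+ω₄ = 1.5000  →  vx = (0.075/4)·1.5000 = 0.0281
−ω₁+ω₂+ω₃−ω₄ = 9.5000  →  vy = (0.075/4)·9.5000 = 0.1781
−ω₁+ω₂−ω₃+ω₄ = 20.5000  →  ωz = (0.075/1.2800)·20.5000 = 1.2012

(0.0281, 0.1781, 1.2012)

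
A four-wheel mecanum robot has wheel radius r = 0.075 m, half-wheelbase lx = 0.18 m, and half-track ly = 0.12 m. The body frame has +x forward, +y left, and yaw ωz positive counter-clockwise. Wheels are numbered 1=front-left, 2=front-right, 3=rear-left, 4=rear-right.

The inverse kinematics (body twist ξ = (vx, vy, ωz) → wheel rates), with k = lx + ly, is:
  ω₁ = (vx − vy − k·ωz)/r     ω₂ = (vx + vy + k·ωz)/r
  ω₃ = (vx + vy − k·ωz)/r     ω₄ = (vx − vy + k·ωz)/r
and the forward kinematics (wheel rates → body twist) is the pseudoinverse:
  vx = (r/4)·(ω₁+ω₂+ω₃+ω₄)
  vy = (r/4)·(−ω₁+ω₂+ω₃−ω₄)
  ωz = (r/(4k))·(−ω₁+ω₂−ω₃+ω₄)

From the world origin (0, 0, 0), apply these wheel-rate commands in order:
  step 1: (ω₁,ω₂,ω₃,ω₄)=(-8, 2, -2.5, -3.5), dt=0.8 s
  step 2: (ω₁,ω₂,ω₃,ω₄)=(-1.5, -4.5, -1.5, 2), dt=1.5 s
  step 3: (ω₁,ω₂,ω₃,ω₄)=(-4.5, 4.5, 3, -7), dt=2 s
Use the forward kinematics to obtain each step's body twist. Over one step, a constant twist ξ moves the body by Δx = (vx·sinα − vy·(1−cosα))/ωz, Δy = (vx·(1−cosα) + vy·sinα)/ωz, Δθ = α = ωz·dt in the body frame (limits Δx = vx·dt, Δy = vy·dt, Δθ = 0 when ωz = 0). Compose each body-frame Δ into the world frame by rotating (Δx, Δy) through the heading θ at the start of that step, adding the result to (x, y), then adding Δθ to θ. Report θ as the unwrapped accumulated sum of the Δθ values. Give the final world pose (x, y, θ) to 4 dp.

(-0.7004, 0.4693, 0.3719)

step 1: ξ=(vx,vy,ωz)=(-0.2250, 0.2062, 0.5625), dt=0.8 → body Δ=(-0.2105, 0.1197, 0.4500) → world pose (-0.2105, 0.1197, 0.4500)
step 2: ξ=(vx,vy,ωz)=(-0.1031, -0.1219, 0.0312), dt=1.5 → body Δ=(-0.1503, -0.1864, 0.0469) → world pose (-0.2648, -0.1135, 0.4969)
step 3: ξ=(vx,vy,ωz)=(-0.0750, 0.3562, -0.0625), dt=2.0 → body Δ=(-0.1051, 0.7200, -0.1250) → world pose (-0.7004, 0.4693, 0.3719)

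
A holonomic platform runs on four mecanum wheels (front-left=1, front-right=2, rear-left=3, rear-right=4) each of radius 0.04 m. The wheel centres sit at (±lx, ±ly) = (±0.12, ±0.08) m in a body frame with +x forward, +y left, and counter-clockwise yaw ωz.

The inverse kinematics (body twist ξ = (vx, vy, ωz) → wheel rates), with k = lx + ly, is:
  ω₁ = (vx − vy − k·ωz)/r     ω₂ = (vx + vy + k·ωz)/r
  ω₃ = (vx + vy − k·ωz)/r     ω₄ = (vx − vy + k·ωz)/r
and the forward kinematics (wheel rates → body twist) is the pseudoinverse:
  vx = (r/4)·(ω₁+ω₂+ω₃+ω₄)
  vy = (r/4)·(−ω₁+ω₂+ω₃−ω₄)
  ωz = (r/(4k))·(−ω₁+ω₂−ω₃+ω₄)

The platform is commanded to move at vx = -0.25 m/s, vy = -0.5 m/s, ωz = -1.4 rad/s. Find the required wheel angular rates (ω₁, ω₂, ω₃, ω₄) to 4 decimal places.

(13.2500, -25.7500, -11.7500, -0.7500)

k = lx + ly = 0.12 + 0.08 = 0.2000;  k·ωz = 0.2000·-1.4 = -0.2800
ω₁ (FL) = (vx − vy − k·ωz)/r = 0.5300/0.04 = 13.2500
ω₂ (FR) = (vx + vy + k·ωz)/r = -1.0300/0.04 = -25.7500
ω₃ (RL) = (vx + vy − k·ωz)/r = -0.4700/0.04 = -11.7500
ω₄ (RR) = (vx − vy + k·ωz)/r = -0.0300/0.04 = -0.7500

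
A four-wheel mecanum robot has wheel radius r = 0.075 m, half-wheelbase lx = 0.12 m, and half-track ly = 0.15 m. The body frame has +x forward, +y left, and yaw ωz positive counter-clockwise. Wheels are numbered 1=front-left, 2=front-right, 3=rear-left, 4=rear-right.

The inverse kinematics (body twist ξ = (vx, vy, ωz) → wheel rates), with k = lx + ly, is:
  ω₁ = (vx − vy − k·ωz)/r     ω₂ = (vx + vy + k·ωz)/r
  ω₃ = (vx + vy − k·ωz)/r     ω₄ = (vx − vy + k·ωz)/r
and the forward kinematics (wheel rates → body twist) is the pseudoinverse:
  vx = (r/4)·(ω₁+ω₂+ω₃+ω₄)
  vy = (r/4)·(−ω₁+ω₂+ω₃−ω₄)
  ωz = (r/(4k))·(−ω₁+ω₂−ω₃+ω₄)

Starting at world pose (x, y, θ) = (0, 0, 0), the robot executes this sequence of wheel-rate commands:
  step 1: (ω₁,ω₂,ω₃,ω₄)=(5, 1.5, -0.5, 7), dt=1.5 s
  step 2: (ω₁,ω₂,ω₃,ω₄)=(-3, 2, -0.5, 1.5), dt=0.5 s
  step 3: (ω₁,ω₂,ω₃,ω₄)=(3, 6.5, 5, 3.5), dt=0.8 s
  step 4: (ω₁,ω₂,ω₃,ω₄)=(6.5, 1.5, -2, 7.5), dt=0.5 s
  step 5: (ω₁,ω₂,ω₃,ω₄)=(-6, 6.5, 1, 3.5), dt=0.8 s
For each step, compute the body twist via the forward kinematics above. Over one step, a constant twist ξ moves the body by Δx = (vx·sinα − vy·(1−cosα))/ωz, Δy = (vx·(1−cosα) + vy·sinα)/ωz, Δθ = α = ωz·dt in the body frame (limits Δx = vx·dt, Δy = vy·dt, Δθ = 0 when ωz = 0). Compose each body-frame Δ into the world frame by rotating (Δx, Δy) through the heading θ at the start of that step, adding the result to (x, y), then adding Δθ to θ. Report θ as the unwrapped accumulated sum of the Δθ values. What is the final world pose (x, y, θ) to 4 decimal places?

step 1: ξ=(vx,vy,ωz)=(0.2437, -0.2063, 0.2778), dt=1.5 → body Δ=(0.4187, -0.2254, 0.4167) → world pose (0.4187, -0.2254, 0.4167)
step 2: ξ=(vx,vy,ωz)=(0.0000, 0.0562, 0.4861), dt=0.5 → body Δ=(-0.0034, 0.0278, 0.2431) → world pose (0.4043, -0.2013, 0.6597)
step 3: ξ=(vx,vy,ωz)=(0.3375, 0.0938, 0.1389), dt=0.8 → body Δ=(0.2653, 0.0898, 0.1111) → world pose (0.5588, 0.0322, 0.7708)
step 4: ξ=(vx,vy,ωz)=(0.2531, -0.2719, 0.3125), dt=0.5 → body Δ=(0.1366, -0.1255, 0.1562) → world pose (0.7443, 0.0374, 0.9271)
step 5: ξ=(vx,vy,ωz)=(0.0938, 0.1875, 1.0417), dt=0.8 → body Δ=(0.0077, 0.1627, 0.8333) → world pose (0.6188, 0.1412, 1.7604)

(0.6188, 0.1412, 1.7604)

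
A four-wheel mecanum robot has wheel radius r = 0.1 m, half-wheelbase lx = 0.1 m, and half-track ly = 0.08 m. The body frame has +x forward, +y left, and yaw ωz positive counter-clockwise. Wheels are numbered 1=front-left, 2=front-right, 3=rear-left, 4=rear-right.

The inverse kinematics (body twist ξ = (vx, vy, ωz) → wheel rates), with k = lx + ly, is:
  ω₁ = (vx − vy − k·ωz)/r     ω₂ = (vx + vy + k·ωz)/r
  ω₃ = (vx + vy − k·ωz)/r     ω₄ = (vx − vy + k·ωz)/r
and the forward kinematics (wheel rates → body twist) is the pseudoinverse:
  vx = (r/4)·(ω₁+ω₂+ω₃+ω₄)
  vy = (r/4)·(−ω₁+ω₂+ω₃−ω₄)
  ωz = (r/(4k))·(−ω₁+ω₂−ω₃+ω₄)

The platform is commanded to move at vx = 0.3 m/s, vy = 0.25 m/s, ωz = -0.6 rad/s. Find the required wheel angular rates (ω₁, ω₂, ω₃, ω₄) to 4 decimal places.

k = lx + ly = 0.1 + 0.08 = 0.1800;  k·ωz = 0.1800·-0.6 = -0.1080
ω₁ (FL) = (vx − vy − k·ωz)/r = 0.1580/0.1 = 1.5800
ω₂ (FR) = (vx + vy + k·ωz)/r = 0.4420/0.1 = 4.4200
ω₃ (RL) = (vx + vy − k·ωz)/r = 0.6580/0.1 = 6.5800
ω₄ (RR) = (vx − vy + k·ωz)/r = -0.0580/0.1 = -0.5800

(1.5800, 4.4200, 6.5800, -0.5800)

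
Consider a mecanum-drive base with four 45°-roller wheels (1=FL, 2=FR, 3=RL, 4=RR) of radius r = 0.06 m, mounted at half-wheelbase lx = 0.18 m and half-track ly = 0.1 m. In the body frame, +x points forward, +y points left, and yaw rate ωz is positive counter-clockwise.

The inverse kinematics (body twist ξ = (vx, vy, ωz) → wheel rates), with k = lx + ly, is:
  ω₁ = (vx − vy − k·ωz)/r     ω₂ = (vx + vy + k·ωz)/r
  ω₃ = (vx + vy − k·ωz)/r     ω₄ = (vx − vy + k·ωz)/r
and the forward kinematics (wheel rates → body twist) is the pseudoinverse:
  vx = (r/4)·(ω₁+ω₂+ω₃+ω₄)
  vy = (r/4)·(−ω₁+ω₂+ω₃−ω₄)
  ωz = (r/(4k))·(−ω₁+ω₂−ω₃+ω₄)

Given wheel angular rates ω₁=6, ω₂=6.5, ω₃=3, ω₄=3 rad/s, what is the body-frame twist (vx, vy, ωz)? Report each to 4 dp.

k = lx + ly = 0.18 + 0.1 = 0.2800
ω₁+ω₂+ω₃+ω₄ = 18.5000  →  vx = (0.06/4)·18.5000 = 0.2775
−ω₁+ω₂+ω₃−ω₄ = 0.5000  →  vy = (0.06/4)·0.5000 = 0.0075
−ω₁+ω₂−ω₃+ω₄ = 0.5000  →  ωz = (0.06/1.1200)·0.5000 = 0.0268

(0.2775, 0.0075, 0.0268)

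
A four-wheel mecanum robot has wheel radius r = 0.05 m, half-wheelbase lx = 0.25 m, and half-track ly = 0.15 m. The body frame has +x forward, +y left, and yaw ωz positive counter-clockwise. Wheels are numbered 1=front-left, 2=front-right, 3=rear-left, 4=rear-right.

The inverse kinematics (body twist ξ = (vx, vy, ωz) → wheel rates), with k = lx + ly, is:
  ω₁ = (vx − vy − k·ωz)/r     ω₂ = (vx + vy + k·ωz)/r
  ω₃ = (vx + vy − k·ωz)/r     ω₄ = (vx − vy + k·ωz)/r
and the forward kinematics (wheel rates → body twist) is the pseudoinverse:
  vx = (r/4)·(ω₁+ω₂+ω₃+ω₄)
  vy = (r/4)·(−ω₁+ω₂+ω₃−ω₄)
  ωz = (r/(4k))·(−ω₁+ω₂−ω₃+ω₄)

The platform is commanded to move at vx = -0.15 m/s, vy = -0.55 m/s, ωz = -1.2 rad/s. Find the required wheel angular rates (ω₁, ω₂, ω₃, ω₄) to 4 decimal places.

(17.6000, -23.6000, -4.4000, -1.6000)

k = lx + ly = 0.25 + 0.15 = 0.4000;  k·ωz = 0.4000·-1.2 = -0.4800
ω₁ (FL) = (vx − vy − k·ωz)/r = 0.8800/0.05 = 17.6000
ω₂ (FR) = (vx + vy + k·ωz)/r = -1.1800/0.05 = -23.6000
ω₃ (RL) = (vx + vy − k·ωz)/r = -0.2200/0.05 = -4.4000
ω₄ (RR) = (vx − vy + k·ωz)/r = -0.0800/0.05 = -1.6000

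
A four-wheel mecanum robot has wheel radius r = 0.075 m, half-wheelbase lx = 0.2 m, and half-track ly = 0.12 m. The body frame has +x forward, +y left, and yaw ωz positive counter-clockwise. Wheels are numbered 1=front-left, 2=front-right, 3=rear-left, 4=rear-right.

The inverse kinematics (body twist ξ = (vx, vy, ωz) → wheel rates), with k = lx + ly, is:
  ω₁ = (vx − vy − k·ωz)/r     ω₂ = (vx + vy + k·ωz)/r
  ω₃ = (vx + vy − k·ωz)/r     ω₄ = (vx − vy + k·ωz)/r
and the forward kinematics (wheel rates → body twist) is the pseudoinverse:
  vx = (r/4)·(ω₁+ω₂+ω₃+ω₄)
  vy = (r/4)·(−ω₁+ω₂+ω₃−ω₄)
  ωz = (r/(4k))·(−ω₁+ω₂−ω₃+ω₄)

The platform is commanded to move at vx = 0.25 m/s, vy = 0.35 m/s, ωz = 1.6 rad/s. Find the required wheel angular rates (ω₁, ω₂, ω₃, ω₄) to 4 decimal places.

(-8.1600, 14.8267, 1.1733, 5.4933)

k = lx + ly = 0.2 + 0.12 = 0.3200;  k·ωz = 0.3200·1.6 = 0.5120
ω₁ (FL) = (vx − vy − k·ωz)/r = -0.6120/0.075 = -8.1600
ω₂ (FR) = (vx + vy + k·ωz)/r = 1.1120/0.075 = 14.8267
ω₃ (RL) = (vx + vy − k·ωz)/r = 0.0880/0.075 = 1.1733
ω₄ (RR) = (vx − vy + k·ωz)/r = 0.4120/0.075 = 5.4933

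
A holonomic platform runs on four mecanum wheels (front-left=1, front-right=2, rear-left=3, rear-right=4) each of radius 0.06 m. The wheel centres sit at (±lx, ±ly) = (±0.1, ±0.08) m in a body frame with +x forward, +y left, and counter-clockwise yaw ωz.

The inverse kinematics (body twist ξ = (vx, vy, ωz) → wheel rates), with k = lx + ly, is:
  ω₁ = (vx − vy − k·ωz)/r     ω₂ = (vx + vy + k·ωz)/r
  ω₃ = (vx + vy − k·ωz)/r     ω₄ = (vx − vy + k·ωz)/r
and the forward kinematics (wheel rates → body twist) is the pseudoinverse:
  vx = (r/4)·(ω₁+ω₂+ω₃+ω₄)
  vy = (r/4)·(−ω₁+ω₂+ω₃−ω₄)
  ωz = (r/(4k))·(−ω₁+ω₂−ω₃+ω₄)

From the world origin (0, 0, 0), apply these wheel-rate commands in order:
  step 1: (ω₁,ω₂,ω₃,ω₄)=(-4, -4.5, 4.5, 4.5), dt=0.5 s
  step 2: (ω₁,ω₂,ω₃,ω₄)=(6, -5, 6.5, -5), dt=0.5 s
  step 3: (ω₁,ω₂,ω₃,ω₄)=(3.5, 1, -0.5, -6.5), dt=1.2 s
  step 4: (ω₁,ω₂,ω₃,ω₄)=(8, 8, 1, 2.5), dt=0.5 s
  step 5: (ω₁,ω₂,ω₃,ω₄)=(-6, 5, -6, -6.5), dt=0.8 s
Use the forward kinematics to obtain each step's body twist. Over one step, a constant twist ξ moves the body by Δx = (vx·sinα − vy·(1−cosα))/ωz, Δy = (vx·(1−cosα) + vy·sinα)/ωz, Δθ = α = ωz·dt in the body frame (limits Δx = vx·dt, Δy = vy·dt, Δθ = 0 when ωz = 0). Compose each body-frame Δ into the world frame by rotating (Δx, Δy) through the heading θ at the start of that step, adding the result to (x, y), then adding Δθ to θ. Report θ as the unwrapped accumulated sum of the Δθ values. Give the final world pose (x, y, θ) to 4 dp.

step 1: ξ=(vx,vy,ωz)=(0.0075, -0.0075, -0.0417), dt=0.5 → body Δ=(0.0037, -0.0038, -0.0208) → world pose (0.0037, -0.0038, -0.0208)
step 2: ξ=(vx,vy,ωz)=(0.0375, 0.0075, -1.8750), dt=0.5 → body Δ=(0.0178, -0.0049, -0.9375) → world pose (0.0214, -0.0091, -0.9583)
step 3: ξ=(vx,vy,ωz)=(-0.0375, 0.0525, -0.7083), dt=1.2 → body Δ=(-0.0146, 0.0737, -0.8500) → world pose (0.0733, 0.0452, -1.8083)
step 4: ξ=(vx,vy,ωz)=(0.2925, -0.0225, 0.1250), dt=0.5 → body Δ=(0.1465, -0.0067, 0.0625) → world pose (0.0323, -0.0956, -1.7458)
step 5: ξ=(vx,vy,ωz)=(-0.2025, 0.1725, 0.8750), dt=0.8 → body Δ=(-0.1955, 0.0726, 0.7000) → world pose (0.1378, 0.0842, -1.0458)

(0.1378, 0.0842, -1.0458)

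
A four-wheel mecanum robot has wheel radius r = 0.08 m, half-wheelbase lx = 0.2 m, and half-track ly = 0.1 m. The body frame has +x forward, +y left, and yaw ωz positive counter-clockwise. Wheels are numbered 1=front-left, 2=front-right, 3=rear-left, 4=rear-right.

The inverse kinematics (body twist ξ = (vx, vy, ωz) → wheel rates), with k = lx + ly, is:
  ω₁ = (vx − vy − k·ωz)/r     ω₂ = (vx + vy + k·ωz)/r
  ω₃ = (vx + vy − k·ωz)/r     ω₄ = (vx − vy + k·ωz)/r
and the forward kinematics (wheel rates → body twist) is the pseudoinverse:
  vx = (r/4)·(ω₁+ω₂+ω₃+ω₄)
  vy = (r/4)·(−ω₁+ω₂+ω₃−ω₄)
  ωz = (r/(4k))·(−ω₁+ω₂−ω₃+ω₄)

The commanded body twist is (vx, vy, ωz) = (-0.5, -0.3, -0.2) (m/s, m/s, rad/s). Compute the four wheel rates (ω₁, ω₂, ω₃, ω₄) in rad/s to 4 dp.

(-1.7500, -10.7500, -9.2500, -3.2500)

k = lx + ly = 0.2 + 0.1 = 0.3000;  k·ωz = 0.3000·-0.2 = -0.0600
ω₁ (FL) = (vx − vy − k·ωz)/r = -0.1400/0.08 = -1.7500
ω₂ (FR) = (vx + vy + k·ωz)/r = -0.8600/0.08 = -10.7500
ω₃ (RL) = (vx + vy − k·ωz)/r = -0.7400/0.08 = -9.2500
ω₄ (RR) = (vx − vy + k·ωz)/r = -0.2600/0.08 = -3.2500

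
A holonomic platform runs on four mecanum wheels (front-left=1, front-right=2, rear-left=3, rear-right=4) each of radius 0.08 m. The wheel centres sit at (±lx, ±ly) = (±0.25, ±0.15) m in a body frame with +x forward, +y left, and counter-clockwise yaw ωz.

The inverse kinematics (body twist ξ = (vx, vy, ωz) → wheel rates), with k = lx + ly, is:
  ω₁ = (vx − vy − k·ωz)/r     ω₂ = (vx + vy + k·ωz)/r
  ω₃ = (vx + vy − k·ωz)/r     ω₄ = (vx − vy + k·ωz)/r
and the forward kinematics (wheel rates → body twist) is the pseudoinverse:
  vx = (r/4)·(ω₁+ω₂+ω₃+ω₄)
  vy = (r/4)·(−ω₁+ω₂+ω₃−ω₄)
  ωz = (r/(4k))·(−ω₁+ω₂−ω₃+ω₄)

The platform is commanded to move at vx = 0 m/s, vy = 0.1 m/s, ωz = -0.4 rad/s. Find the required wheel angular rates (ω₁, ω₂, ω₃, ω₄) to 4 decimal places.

(0.7500, -0.7500, 3.2500, -3.2500)

k = lx + ly = 0.25 + 0.15 = 0.4000;  k·ωz = 0.4000·-0.4 = -0.1600
ω₁ (FL) = (vx − vy − k·ωz)/r = 0.0600/0.08 = 0.7500
ω₂ (FR) = (vx + vy + k·ωz)/r = -0.0600/0.08 = -0.7500
ω₃ (RL) = (vx + vy − k·ωz)/r = 0.2600/0.08 = 3.2500
ω₄ (RR) = (vx − vy + k·ωz)/r = -0.2600/0.08 = -3.2500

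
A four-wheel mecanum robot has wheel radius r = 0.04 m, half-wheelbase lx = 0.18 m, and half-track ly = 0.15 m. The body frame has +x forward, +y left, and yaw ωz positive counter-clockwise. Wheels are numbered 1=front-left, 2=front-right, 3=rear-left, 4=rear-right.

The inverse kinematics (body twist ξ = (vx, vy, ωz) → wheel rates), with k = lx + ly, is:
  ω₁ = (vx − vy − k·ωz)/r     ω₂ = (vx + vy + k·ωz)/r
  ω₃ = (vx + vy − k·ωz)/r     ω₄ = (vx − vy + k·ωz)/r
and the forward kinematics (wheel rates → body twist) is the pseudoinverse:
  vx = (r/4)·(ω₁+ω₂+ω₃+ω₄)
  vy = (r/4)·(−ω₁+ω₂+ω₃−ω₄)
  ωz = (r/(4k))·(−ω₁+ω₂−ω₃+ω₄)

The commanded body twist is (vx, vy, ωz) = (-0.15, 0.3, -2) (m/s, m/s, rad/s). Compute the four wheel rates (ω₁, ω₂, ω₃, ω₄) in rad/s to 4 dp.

k = lx + ly = 0.18 + 0.15 = 0.3300;  k·ωz = 0.3300·-2 = -0.6600
ω₁ (FL) = (vx − vy − k·ωz)/r = 0.2100/0.04 = 5.2500
ω₂ (FR) = (vx + vy + k·ωz)/r = -0.5100/0.04 = -12.7500
ω₃ (RL) = (vx + vy − k·ωz)/r = 0.8100/0.04 = 20.2500
ω₄ (RR) = (vx − vy + k·ωz)/r = -1.1100/0.04 = -27.7500

(5.2500, -12.7500, 20.2500, -27.7500)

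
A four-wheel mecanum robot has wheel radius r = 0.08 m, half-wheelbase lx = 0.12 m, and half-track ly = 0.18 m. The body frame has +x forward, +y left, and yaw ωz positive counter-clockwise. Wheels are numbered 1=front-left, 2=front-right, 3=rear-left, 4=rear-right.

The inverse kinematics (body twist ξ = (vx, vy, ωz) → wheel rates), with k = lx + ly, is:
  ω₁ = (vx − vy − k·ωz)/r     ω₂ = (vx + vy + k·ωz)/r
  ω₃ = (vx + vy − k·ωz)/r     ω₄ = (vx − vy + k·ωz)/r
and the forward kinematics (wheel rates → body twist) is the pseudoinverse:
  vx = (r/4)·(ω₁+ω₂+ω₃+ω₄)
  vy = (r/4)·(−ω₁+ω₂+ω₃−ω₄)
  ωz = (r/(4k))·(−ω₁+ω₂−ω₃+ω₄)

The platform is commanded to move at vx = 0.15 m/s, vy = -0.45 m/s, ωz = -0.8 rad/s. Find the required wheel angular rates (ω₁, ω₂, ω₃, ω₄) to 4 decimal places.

(10.5000, -6.7500, -0.7500, 4.5000)

k = lx + ly = 0.12 + 0.18 = 0.3000;  k·ωz = 0.3000·-0.8 = -0.2400
ω₁ (FL) = (vx − vy − k·ωz)/r = 0.8400/0.08 = 10.5000
ω₂ (FR) = (vx + vy + k·ωz)/r = -0.5400/0.08 = -6.7500
ω₃ (RL) = (vx + vy − k·ωz)/r = -0.0600/0.08 = -0.7500
ω₄ (RR) = (vx − vy + k·ωz)/r = 0.3600/0.08 = 4.5000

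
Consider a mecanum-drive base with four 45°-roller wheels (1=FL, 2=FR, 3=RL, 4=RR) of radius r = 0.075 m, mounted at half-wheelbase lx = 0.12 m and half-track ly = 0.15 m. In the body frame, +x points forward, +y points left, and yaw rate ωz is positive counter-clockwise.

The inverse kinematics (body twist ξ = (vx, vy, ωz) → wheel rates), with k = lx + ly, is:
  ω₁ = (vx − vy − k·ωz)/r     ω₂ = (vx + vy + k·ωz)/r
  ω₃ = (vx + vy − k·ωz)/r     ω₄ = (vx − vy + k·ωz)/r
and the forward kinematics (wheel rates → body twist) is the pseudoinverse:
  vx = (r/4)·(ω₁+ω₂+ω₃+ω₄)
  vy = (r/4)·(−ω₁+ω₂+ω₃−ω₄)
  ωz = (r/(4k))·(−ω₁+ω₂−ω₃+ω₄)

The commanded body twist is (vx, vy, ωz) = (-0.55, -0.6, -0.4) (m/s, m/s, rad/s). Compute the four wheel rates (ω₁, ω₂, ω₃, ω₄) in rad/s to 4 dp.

(2.1067, -16.7733, -13.8933, -0.7733)

k = lx + ly = 0.12 + 0.15 = 0.2700;  k·ωz = 0.2700·-0.4 = -0.1080
ω₁ (FL) = (vx − vy − k·ωz)/r = 0.1580/0.075 = 2.1067
ω₂ (FR) = (vx + vy + k·ωz)/r = -1.2580/0.075 = -16.7733
ω₃ (RL) = (vx + vy − k·ωz)/r = -1.0420/0.075 = -13.8933
ω₄ (RR) = (vx − vy + k·ωz)/r = -0.0580/0.075 = -0.7733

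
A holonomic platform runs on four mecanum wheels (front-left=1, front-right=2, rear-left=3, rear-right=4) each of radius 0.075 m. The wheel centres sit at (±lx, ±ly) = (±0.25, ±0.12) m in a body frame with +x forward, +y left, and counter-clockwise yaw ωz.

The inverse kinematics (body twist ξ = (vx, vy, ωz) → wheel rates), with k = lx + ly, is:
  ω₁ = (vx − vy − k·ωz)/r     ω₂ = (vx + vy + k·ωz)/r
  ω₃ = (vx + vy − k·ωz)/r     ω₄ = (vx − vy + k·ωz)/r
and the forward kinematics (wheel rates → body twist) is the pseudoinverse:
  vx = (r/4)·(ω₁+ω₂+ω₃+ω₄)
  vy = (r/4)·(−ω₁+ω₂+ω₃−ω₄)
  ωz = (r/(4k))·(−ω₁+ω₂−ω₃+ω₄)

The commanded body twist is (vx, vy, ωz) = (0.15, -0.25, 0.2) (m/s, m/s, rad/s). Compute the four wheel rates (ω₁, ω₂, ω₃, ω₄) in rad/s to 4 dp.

(4.3467, -0.3467, -2.3200, 6.3200)

k = lx + ly = 0.25 + 0.12 = 0.3700;  k·ωz = 0.3700·0.2 = 0.0740
ω₁ (FL) = (vx − vy − k·ωz)/r = 0.3260/0.075 = 4.3467
ω₂ (FR) = (vx + vy + k·ωz)/r = -0.0260/0.075 = -0.3467
ω₃ (RL) = (vx + vy − k·ωz)/r = -0.1740/0.075 = -2.3200
ω₄ (RR) = (vx − vy + k·ωz)/r = 0.4740/0.075 = 6.3200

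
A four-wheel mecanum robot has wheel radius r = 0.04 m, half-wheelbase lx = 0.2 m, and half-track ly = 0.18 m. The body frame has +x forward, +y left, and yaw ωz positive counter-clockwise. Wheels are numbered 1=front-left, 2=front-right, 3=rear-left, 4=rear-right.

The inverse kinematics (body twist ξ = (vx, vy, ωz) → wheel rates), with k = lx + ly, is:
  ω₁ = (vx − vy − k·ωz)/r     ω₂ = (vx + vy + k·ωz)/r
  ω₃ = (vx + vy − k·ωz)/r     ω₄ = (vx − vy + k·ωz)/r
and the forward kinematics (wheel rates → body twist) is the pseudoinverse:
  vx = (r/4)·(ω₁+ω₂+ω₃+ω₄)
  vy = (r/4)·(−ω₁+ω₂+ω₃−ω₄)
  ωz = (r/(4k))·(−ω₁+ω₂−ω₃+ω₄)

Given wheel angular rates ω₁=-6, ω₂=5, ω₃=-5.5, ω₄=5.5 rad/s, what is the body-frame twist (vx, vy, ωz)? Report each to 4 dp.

k = lx + ly = 0.2 + 0.18 = 0.3800
ω₁+ω₂+ω₃+ω₄ = -1.0000  →  vx = (0.04/4)·-1.0000 = -0.0100
−ω₁+ω₂+ω₃−ω₄ = 0.0000  →  vy = (0.04/4)·0.0000 = 0.0000
−ω₁+ω₂−ω₃+ω₄ = 22.0000  →  ωz = (0.04/1.5200)·22.0000 = 0.5789

(-0.0100, 0.0000, 0.5789)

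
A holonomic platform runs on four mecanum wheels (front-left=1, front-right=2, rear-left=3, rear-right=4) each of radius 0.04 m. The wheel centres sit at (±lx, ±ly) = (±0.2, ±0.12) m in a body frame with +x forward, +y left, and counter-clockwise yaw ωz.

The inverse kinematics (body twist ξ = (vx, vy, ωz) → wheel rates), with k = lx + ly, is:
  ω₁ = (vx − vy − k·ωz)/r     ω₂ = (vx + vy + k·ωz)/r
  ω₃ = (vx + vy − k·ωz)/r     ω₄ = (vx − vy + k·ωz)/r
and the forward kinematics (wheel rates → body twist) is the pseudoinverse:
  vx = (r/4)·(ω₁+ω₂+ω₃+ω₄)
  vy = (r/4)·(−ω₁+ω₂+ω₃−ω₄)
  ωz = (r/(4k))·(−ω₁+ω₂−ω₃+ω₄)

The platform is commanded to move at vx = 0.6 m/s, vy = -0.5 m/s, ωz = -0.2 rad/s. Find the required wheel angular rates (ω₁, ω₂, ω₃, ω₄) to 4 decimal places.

k = lx + ly = 0.2 + 0.12 = 0.3200;  k·ωz = 0.3200·-0.2 = -0.0640
ω₁ (FL) = (vx − vy − k·ωz)/r = 1.1640/0.04 = 29.1000
ω₂ (FR) = (vx + vy + k·ωz)/r = 0.0360/0.04 = 0.9000
ω₃ (RL) = (vx + vy − k·ωz)/r = 0.1640/0.04 = 4.1000
ω₄ (RR) = (vx − vy + k·ωz)/r = 1.0360/0.04 = 25.9000

(29.1000, 0.9000, 4.1000, 25.9000)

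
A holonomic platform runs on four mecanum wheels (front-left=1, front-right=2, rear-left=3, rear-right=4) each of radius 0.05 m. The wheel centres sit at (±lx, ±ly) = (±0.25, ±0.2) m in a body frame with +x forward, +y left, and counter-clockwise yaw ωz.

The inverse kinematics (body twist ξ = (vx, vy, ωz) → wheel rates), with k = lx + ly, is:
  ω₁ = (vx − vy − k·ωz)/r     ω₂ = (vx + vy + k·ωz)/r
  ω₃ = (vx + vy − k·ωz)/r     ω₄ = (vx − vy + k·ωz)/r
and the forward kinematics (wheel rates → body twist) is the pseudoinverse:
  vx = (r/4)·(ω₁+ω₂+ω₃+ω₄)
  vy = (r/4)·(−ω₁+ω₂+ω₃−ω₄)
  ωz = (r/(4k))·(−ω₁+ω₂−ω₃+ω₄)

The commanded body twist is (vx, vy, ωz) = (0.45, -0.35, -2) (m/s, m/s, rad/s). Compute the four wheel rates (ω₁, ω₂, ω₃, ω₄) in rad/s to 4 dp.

k = lx + ly = 0.25 + 0.2 = 0.4500;  k·ωz = 0.4500·-2 = -0.9000
ω₁ (FL) = (vx − vy − k·ωz)/r = 1.7000/0.05 = 34.0000
ω₂ (FR) = (vx + vy + k·ωz)/r = -0.8000/0.05 = -16.0000
ω₃ (RL) = (vx + vy − k·ωz)/r = 1.0000/0.05 = 20.0000
ω₄ (RR) = (vx − vy + k·ωz)/r = -0.1000/0.05 = -2.0000

(34.0000, -16.0000, 20.0000, -2.0000)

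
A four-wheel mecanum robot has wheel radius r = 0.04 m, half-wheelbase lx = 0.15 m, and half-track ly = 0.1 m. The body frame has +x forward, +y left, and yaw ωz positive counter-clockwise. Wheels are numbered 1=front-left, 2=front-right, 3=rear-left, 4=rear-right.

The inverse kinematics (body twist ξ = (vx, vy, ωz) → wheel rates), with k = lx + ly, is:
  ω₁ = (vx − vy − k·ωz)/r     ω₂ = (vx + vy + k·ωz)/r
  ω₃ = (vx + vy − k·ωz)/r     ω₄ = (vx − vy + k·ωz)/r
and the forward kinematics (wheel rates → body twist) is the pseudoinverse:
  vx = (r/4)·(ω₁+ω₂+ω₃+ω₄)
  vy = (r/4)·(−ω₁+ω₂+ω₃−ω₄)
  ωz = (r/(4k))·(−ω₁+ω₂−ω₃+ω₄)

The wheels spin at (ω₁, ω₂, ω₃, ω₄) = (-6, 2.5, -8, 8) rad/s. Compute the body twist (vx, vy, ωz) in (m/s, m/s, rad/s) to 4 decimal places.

(-0.0350, -0.0750, 0.9800)

k = lx + ly = 0.15 + 0.1 = 0.2500
ω₁+ω₂+ω₃+ω₄ = -3.5000  →  vx = (0.04/4)·-3.5000 = -0.0350
−ω₁+ω₂+ω₃−ω₄ = -7.5000  →  vy = (0.04/4)·-7.5000 = -0.0750
−ω₁+ω₂−ω₃+ω₄ = 24.5000  →  ωz = (0.04/1.0000)·24.5000 = 0.9800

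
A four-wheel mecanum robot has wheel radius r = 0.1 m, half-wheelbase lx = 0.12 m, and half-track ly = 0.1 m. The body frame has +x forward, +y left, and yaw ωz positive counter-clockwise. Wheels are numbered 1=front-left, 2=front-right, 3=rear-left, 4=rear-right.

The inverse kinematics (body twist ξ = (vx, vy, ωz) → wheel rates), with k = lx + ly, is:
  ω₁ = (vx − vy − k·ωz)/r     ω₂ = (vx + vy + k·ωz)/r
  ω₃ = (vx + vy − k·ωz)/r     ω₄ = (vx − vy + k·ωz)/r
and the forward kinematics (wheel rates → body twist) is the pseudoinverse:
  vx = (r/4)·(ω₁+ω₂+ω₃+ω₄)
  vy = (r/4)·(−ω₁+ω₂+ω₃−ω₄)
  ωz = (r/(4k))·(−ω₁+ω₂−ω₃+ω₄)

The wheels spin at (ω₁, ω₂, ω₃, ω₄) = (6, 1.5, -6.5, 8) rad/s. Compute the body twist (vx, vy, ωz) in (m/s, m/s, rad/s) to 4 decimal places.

(0.2250, -0.4750, 1.1364)

k = lx + ly = 0.12 + 0.1 = 0.2200
ω₁+ω₂+ω₃+ω₄ = 9.0000  →  vx = (0.1/4)·9.0000 = 0.2250
−ω₁+ω₂+ω₃−ω₄ = -19.0000  →  vy = (0.1/4)·-19.0000 = -0.4750
−ω₁+ω₂−ω₃+ω₄ = 10.0000  →  ωz = (0.1/0.8800)·10.0000 = 1.1364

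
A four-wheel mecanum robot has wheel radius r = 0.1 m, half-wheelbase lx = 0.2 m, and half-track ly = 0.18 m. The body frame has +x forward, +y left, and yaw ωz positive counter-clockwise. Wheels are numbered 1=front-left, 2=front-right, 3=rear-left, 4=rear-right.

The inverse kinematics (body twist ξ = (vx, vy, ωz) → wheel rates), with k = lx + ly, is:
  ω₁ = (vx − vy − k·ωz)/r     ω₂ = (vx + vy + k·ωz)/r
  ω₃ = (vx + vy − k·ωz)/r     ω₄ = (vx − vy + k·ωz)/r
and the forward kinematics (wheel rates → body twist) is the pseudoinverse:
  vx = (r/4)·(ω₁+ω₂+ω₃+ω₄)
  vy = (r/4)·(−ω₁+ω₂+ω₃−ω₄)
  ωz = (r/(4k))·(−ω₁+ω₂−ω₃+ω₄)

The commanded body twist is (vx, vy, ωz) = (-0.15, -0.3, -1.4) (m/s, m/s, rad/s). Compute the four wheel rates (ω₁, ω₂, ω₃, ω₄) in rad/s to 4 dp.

(6.8200, -9.8200, 0.8200, -3.8200)

k = lx + ly = 0.2 + 0.18 = 0.3800;  k·ωz = 0.3800·-1.4 = -0.5320
ω₁ (FL) = (vx − vy − k·ωz)/r = 0.6820/0.1 = 6.8200
ω₂ (FR) = (vx + vy + k·ωz)/r = -0.9820/0.1 = -9.8200
ω₃ (RL) = (vx + vy − k·ωz)/r = 0.0820/0.1 = 0.8200
ω₄ (RR) = (vx − vy + k·ωz)/r = -0.3820/0.1 = -3.8200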